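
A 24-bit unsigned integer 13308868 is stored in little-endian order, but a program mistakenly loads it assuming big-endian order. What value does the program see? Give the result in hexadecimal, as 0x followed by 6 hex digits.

0xC413CB

13308868 in 24-bit hexadecimal is 0xCB13C4.
Stored little-endian, the bytes at ascending addresses are C4 13 CB.
Read back as big-endian, the last byte is least significant, giving 0xC413CB.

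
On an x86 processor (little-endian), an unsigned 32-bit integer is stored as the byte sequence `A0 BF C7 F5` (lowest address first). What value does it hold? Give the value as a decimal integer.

In little-endian order the low byte comes first in memory.
Reassemble most-significant byte first: F5 C7 BF A0 → 0xF5C7BFA0.
0xF5C7BFA0 = 4123508640.

4123508640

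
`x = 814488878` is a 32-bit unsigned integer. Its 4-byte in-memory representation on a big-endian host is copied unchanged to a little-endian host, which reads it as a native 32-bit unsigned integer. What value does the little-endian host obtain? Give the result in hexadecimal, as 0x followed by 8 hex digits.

814488878 in 32-bit hexadecimal is 0x308C1D2E.
Stored big-endian, the bytes at ascending addresses are 30 8C 1D 2E.
Read back as little-endian, the first byte is least significant, giving 0x2E1D8C30.

0x2E1D8C30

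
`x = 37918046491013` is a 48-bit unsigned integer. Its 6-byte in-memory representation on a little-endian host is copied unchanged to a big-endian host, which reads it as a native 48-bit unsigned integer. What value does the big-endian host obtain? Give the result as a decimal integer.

37918046491013 in 48-bit hexadecimal is 0x227C7BB11185.
Stored little-endian, the bytes at ascending addresses are 85 11 B1 7B 7C 22.
Read back as big-endian, the last byte is least significant, giving 0x8511B17B7C22.
0x8511B17B7C22 = 146311038598178.

146311038598178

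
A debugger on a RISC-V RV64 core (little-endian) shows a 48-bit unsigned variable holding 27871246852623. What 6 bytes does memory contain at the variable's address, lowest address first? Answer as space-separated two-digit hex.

0F A2 C4 47 59 19

27871246852623 in hexadecimal, padded to 48 bits, is 0x195947C4A20F.
Split into bytes (most-significant first): 19 59 47 C4 A2 0F.
Little-endian: lowest address holds the least-significant byte.
So at ascending addresses the bytes are 0F A2 C4 47 59 19.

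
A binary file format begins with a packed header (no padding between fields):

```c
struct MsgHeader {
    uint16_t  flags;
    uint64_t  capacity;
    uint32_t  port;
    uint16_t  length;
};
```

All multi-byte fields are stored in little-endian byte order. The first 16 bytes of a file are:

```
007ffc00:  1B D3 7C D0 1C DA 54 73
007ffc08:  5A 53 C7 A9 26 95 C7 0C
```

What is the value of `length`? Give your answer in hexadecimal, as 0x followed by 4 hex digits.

`length` follows `flags` (2 B), `capacity` (8 B), `port` (4 B), so it starts at offset 2 + 8 + 4 = 14 and occupies 2 bytes.
Bytes at offsets 14..15: C7 0C.
In little-endian order the low byte comes first in memory.
Reassemble most-significant byte first: 0C C7 → 0x0CC7.

0x0CC7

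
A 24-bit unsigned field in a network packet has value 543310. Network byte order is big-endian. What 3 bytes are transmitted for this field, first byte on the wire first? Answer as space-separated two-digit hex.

08 4A 4E

543310 in hexadecimal, padded to 24 bits, is 0x084A4E.
Split into bytes (most-significant first): 08 4A 4E.
In big-endian order the high byte comes first in memory.
So the memory order matches the most-significant-first order: 08 4A 4E.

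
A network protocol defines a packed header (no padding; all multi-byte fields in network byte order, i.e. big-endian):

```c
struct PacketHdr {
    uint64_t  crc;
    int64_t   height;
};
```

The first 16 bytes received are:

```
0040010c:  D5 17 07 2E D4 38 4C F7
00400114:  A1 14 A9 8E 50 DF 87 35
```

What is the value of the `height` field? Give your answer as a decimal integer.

`height` follows `crc` (8 bytes), so it starts at byte offset 8 and occupies 8 bytes.
Bytes at offsets 8..15: A1 14 A9 8E 50 DF 87 35.
Big-endian: lowest address holds the most-significant byte.
The bytes are already most-significant first: 0xA114A98E50DF8735.
Top bit is set, so as a signed 64-bit value this is 0xA114A98E50DF8735 − 2^64 = -6839655505361664203.

-6839655505361664203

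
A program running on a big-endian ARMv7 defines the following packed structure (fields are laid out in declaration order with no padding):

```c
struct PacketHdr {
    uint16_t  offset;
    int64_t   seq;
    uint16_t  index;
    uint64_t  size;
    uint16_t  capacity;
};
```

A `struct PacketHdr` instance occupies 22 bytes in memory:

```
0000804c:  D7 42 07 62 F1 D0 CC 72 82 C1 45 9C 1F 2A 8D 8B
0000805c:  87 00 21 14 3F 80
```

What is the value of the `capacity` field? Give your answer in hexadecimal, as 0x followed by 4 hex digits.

0x3F80

`capacity` follows `offset` (2 B), `seq` (8 B), `index` (2 B), `size` (8 B), so it starts at offset 2 + 8 + 2 + 8 = 20 and occupies 2 bytes.
Bytes at offsets 20..21: 3F 80.
Big-endian stores the most-significant byte at the lowest address.
The bytes are already most-significant first: 0x3F80.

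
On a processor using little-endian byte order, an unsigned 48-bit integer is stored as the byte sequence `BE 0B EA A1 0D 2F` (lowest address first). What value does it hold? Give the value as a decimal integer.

Little-endian stores the least-significant byte at the lowest address.
Reassemble most-significant byte first: 2F 0D A1 EA 0B BE → 0x2F0DA1EA0BBE.
0x2F0DA1EA0BBE = 51735597550526.

51735597550526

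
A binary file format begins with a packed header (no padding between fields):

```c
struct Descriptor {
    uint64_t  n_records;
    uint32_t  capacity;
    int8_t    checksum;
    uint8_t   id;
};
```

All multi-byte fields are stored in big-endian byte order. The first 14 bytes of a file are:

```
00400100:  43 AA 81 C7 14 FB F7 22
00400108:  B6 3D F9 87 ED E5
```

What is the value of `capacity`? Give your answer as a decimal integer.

3057514887

`capacity` follows `n_records` (8 bytes), so it starts at byte offset 8 and occupies 4 bytes.
Bytes at offsets 8..11: B6 3D F9 87.
Big-endian stores the most-significant byte at the lowest address.
The bytes are already most-significant first: 0xB63DF987.
0xB63DF987 = 3057514887.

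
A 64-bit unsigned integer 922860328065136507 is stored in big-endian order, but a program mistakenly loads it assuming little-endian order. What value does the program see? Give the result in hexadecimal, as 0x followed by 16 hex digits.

922860328065136507 in 64-bit hexadecimal is 0x0CCEA8942F9F777B.
Stored big-endian, the bytes at ascending addresses are 0C CE A8 94 2F 9F 77 7B.
Read back as little-endian, the first byte is least significant, giving 0x7B779F2F94A8CE0C.

0x7B779F2F94A8CE0C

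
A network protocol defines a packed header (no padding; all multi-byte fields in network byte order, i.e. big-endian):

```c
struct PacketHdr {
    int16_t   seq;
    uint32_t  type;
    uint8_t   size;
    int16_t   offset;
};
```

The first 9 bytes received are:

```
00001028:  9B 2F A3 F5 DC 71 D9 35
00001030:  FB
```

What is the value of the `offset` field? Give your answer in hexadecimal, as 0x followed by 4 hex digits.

`offset` follows `seq` (2 B), `type` (4 B), `size` (1 B), so it starts at offset 2 + 4 + 1 = 7 and occupies 2 bytes.
Bytes at offsets 7..8: 35 FB.
Big-endian: lowest address holds the most-significant byte.
The bytes are already most-significant first: 0x35FB.

0x35FB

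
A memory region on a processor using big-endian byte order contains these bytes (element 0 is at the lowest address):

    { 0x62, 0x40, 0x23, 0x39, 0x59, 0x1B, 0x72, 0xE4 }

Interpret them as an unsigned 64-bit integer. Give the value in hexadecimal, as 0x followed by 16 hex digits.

Big-endian: lowest address holds the most-significant byte.
The bytes are already most-significant first: 0x62402339591B72E4.

0x62402339591B72E4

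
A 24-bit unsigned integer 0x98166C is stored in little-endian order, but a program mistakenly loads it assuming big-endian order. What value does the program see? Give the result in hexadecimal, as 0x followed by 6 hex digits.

Stored little-endian, the bytes at ascending addresses are 6C 16 98.
Read back as big-endian, the last byte is least significant, giving 0x6C1698.

0x6C1698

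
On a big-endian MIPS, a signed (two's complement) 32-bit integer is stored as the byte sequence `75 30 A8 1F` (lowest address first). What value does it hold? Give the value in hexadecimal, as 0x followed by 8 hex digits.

Big-endian stores the most-significant byte at the lowest address.
The bytes are already most-significant first: 0x7530A81F.

0x7530A81F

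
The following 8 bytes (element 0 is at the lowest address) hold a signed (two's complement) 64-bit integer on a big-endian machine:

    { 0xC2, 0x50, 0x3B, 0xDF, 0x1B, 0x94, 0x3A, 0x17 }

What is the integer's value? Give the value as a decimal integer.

-4444987002788234729

Big-endian: lowest address holds the most-significant byte.
The bytes are already most-significant first: 0xC2503BDF1B943A17.
Top bit is set, so as a signed 64-bit value this is 0xC2503BDF1B943A17 − 2^64 = -4444987002788234729.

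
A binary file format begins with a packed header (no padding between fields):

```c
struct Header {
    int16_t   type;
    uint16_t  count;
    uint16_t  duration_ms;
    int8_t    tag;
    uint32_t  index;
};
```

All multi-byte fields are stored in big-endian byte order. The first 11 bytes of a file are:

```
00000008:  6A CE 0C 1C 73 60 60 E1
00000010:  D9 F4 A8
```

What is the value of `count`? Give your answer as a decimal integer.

3100

`count` follows `type` (2 bytes), so it starts at byte offset 2 and occupies 2 bytes.
Bytes at offsets 2..3: 0C 1C.
Big-endian stores the most-significant byte at the lowest address.
The bytes are already most-significant first: 0x0C1C.
0x0C1C = 3100.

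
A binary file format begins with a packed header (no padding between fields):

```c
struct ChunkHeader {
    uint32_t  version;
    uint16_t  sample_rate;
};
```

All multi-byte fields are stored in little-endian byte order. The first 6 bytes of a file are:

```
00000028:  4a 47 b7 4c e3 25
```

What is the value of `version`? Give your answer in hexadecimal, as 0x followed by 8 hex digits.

`version` is the first field, at byte offset 0, occupying 4 bytes.
Bytes at offsets 0..3: 4A 47 B7 4C.
In little-endian order the low byte comes first in memory.
Reassemble most-significant byte first: 4C B7 47 4A → 0x4CB7474A.

0x4CB7474A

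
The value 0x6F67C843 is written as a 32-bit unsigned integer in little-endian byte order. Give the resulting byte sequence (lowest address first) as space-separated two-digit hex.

43 C8 67 6F

Split into bytes (most-significant first): 6F 67 C8 43.
Little-endian stores the least-significant byte at the lowest address.
So at ascending addresses the bytes are 43 C8 67 6F.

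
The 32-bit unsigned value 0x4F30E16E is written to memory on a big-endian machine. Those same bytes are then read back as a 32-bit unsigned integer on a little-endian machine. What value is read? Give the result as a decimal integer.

Stored big-endian, the bytes at ascending addresses are 4F 30 E1 6E.
Read back as little-endian, the first byte is least significant, giving 0x6EE1304F.
0x6EE1304F = 1860251727.

1860251727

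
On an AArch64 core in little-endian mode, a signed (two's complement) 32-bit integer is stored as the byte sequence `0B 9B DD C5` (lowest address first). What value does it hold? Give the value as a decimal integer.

-975332597

Little-endian: lowest address holds the least-significant byte.
Reassemble most-significant byte first: C5 DD 9B 0B → 0xC5DD9B0B.
Top bit is set, so as a signed 32-bit value this is 0xC5DD9B0B − 2^32 = -975332597.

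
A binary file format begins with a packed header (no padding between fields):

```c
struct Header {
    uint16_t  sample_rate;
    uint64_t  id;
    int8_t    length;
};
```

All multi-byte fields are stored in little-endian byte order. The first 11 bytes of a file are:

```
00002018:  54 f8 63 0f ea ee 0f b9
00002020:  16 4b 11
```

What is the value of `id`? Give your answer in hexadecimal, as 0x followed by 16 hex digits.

0x4B16B90FEEEA0F63

`id` follows `sample_rate` (2 bytes), so it starts at byte offset 2 and occupies 8 bytes.
Bytes at offsets 2..9: 63 0F EA EE 0F B9 16 4B.
In little-endian order the low byte comes first in memory.
Reassemble most-significant byte first: 4B 16 B9 0F EE EA 0F 63 → 0x4B16B90FEEEA0F63.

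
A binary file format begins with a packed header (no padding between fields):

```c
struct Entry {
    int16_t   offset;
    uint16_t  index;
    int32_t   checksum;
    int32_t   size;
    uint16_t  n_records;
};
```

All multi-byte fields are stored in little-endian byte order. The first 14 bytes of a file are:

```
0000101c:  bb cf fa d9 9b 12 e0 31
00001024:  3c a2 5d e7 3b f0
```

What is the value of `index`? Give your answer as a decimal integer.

`index` follows `offset` (2 bytes), so it starts at byte offset 2 and occupies 2 bytes.
Bytes at offsets 2..3: FA D9.
Little-endian: lowest address holds the least-significant byte.
Reassemble most-significant byte first: D9 FA → 0xD9FA.
0xD9FA = 55802.

55802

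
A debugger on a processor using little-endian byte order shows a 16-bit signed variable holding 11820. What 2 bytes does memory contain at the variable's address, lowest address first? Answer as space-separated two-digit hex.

2C 2E

11820 in hexadecimal, padded to 16 bits, is 0x2E2C.
Split into bytes (most-significant first): 2E 2C.
Little-endian: lowest address holds the least-significant byte.
So at ascending addresses the bytes are 2C 2E.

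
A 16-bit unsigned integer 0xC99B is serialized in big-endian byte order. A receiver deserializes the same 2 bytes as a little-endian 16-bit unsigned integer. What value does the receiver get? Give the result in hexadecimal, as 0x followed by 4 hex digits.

0x9BC9

Stored big-endian, the bytes at ascending addresses are C9 9B.
Read back as little-endian, the first byte is least significant, giving 0x9BC9.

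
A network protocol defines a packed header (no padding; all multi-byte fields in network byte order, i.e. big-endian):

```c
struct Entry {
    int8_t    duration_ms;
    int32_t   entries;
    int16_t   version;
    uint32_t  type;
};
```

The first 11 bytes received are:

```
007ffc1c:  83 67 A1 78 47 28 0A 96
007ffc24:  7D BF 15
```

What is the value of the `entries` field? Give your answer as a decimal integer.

1738635335

`entries` follows `duration_ms` (1 byte), so it starts at byte offset 1 and occupies 4 bytes.
Bytes at offsets 1..4: 67 A1 78 47.
Big-endian stores the most-significant byte at the lowest address.
The bytes are already most-significant first: 0x67A17847.
0x67A17847 = 1738635335.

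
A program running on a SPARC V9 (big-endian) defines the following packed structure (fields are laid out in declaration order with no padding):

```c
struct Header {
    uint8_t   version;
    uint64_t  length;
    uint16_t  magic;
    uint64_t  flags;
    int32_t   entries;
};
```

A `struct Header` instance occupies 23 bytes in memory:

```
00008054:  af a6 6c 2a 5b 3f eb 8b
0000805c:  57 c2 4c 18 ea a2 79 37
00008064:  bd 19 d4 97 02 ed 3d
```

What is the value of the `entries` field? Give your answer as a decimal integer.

-1761415875

`entries` follows `version` (1 B), `length` (8 B), `magic` (2 B), `flags` (8 B), so it starts at offset 1 + 8 + 2 + 8 = 19 and occupies 4 bytes.
Bytes at offsets 19..22: 97 02 ED 3D.
Big-endian stores the most-significant byte at the lowest address.
The bytes are already most-significant first: 0x9702ED3D.
Top bit is set, so as a signed 32-bit value this is 0x9702ED3D − 2^32 = -1761415875.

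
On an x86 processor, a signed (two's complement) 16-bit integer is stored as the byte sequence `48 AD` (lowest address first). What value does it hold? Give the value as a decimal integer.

Little-endian: lowest address holds the least-significant byte.
Reassemble most-significant byte first: AD 48 → 0xAD48.
Top bit is set, so as a signed 16-bit value this is 0xAD48 − 2^16 = -21176.

-21176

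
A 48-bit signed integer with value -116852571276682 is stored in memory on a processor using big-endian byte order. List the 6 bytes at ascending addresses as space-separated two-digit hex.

95 B9 23 FF 7A 76

Two's complement of -116852571276682 in 48 bits: 116852571276682 = 0x6A46DC00858A; invert → 0x95B923FF7A75; add 1 → 0x95B923FF7A76.
Split into bytes (most-significant first): 95 B9 23 FF 7A 76.
In big-endian order the high byte comes first in memory.
So the memory order matches the most-significant-first order: 95 B9 23 FF 7A 76.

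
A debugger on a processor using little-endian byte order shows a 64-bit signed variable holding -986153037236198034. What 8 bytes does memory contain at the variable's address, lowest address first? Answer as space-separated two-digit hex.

Two's complement of -986153037236198034 in 64 bits: 986153037236198034 = 0x0DAF84F666A2DA92; invert → 0xF2507B09995D256D; add 1 → 0xF2507B09995D256E.
Split into bytes (most-significant first): F2 50 7B 09 99 5D 25 6E.
Little-endian: lowest address holds the least-significant byte.
So at ascending addresses the bytes are 6E 25 5D 99 09 7B 50 F2.

6E 25 5D 99 09 7B 50 F2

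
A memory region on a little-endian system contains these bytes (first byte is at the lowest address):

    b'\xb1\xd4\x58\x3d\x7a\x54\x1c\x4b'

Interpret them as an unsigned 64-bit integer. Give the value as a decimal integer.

5412293736184468657

Little-endian: lowest address holds the least-significant byte.
Reassemble most-significant byte first: 4B 1C 54 7A 3D 58 D4 B1 → 0x4B1C547A3D58D4B1.
0x4B1C547A3D58D4B1 = 5412293736184468657.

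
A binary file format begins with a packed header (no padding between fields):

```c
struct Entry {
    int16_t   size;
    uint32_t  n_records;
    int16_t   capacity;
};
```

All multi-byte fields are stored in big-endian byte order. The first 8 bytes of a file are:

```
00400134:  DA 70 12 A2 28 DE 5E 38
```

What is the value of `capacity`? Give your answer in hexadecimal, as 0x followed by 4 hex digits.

`capacity` follows `size` (2 B), `n_records` (4 B), so it starts at offset 2 + 4 = 6 and occupies 2 bytes.
Bytes at offsets 6..7: 5E 38.
Big-endian stores the most-significant byte at the lowest address.
The bytes are already most-significant first: 0x5E38.

0x5E38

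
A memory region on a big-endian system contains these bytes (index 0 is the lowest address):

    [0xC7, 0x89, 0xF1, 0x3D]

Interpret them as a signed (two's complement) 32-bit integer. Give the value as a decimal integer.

Big-endian stores the most-significant byte at the lowest address.
The bytes are already most-significant first: 0xC789F13D.
Top bit is set, so as a signed 32-bit value this is 0xC789F13D − 2^32 = -947261123.

-947261123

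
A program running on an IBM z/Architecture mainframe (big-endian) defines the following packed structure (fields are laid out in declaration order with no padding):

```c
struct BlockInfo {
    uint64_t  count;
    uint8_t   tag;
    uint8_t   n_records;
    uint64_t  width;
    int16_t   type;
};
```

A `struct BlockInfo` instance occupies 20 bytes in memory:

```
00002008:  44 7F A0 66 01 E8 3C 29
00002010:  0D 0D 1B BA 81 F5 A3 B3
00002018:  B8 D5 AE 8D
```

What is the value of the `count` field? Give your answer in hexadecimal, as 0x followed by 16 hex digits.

`count` is the first field, at byte offset 0, occupying 8 bytes.
Bytes at offsets 0..7: 44 7F A0 66 01 E8 3C 29.
In big-endian order the high byte comes first in memory.
The bytes are already most-significant first: 0x447FA06601E83C29.

0x447FA06601E83C29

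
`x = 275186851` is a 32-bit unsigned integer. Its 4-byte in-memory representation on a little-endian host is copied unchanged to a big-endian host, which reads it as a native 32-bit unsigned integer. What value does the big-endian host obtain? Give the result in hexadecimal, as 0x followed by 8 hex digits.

0xA3046710

275186851 in 32-bit hexadecimal is 0x106704A3.
Stored little-endian, the bytes at ascending addresses are A3 04 67 10.
Read back as big-endian, the last byte is least significant, giving 0xA3046710.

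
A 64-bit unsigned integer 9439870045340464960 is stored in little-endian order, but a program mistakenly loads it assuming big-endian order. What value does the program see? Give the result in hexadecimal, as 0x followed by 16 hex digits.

9439870045340464960 in 64-bit hexadecimal is 0x830127CAAA5E7740.
Stored little-endian, the bytes at ascending addresses are 40 77 5E AA CA 27 01 83.
Read back as big-endian, the last byte is least significant, giving 0x40775EAACA270183.

0x40775EAACA270183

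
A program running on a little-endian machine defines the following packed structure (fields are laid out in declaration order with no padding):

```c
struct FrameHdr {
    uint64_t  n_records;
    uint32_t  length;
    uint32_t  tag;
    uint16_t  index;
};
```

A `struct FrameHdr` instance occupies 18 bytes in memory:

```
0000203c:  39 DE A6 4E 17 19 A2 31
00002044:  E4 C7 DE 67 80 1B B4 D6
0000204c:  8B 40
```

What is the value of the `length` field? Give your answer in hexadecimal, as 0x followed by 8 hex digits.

`length` follows `n_records` (8 bytes), so it starts at byte offset 8 and occupies 4 bytes.
Bytes at offsets 8..11: E4 C7 DE 67.
Little-endian stores the least-significant byte at the lowest address.
Reassemble most-significant byte first: 67 DE C7 E4 → 0x67DEC7E4.

0x67DEC7E4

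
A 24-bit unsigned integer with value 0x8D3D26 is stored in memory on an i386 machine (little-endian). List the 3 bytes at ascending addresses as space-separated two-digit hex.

26 3D 8D

Split into bytes (most-significant first): 8D 3D 26.
Little-endian: lowest address holds the least-significant byte.
So at ascending addresses the bytes are 26 3D 8D.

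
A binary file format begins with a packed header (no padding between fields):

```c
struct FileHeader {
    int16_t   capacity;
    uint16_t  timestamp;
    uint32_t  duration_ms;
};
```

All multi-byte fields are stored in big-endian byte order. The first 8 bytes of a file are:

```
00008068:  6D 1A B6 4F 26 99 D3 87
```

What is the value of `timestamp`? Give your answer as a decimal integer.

46671

`timestamp` follows `capacity` (2 bytes), so it starts at byte offset 2 and occupies 2 bytes.
Bytes at offsets 2..3: B6 4F.
Big-endian: lowest address holds the most-significant byte.
The bytes are already most-significant first: 0xB64F.
0xB64F = 46671.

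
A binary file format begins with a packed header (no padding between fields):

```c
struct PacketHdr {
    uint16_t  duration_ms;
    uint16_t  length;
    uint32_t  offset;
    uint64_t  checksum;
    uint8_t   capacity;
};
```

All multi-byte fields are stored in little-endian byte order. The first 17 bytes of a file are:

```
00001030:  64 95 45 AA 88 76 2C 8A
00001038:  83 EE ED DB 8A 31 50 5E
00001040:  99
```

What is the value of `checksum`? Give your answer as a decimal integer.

6795986310167129731

`checksum` follows `duration_ms` (2 B), `length` (2 B), `offset` (4 B), so it starts at offset 2 + 2 + 4 = 8 and occupies 8 bytes.
Bytes at offsets 8..15: 83 EE ED DB 8A 31 50 5E.
Little-endian stores the least-significant byte at the lowest address.
Reassemble most-significant byte first: 5E 50 31 8A DB ED EE 83 → 0x5E50318ADBEDEE83.
0x5E50318ADBEDEE83 = 6795986310167129731.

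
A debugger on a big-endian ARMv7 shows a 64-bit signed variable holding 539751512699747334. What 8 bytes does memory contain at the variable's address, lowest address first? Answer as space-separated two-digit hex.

07 7D 95 24 1D 72 BC 06

539751512699747334 in hexadecimal, padded to 64 bits, is 0x077D95241D72BC06.
Split into bytes (most-significant first): 07 7D 95 24 1D 72 BC 06.
In big-endian order the high byte comes first in memory.
So the memory order matches the most-significant-first order: 07 7D 95 24 1D 72 BC 06.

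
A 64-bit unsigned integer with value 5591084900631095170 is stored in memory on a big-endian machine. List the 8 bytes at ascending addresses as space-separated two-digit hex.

4D 97 86 18 23 2A A7 82

5591084900631095170 in hexadecimal, padded to 64 bits, is 0x4D978618232AA782.
Split into bytes (most-significant first): 4D 97 86 18 23 2A A7 82.
Big-endian: lowest address holds the most-significant byte.
So the memory order matches the most-significant-first order: 4D 97 86 18 23 2A A7 82.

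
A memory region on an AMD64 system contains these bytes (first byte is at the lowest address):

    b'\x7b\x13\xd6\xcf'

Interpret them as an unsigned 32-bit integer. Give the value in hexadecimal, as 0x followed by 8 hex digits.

0xCFD6137B

Little-endian stores the least-significant byte at the lowest address.
Reassemble most-significant byte first: CF D6 13 7B → 0xCFD6137B.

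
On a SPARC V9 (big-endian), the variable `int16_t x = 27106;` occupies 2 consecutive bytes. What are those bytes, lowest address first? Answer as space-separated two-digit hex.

69 E2

27106 in hexadecimal, padded to 16 bits, is 0x69E2.
Split into bytes (most-significant first): 69 E2.
Big-endian stores the most-significant byte at the lowest address.
So the memory order matches the most-significant-first order: 69 E2.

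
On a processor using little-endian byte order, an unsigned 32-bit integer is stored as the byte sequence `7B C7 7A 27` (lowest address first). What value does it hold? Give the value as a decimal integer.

662357883

In little-endian order the low byte comes first in memory.
Reassemble most-significant byte first: 27 7A C7 7B → 0x277AC77B.
0x277AC77B = 662357883.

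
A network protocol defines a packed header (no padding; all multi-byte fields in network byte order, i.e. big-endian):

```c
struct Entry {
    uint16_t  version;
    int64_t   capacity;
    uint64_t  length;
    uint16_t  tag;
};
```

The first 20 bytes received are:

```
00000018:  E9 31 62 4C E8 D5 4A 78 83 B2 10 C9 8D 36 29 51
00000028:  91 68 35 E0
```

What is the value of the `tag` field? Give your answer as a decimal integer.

`tag` follows `version` (2 B), `capacity` (8 B), `length` (8 B), so it starts at offset 2 + 8 + 8 = 18 and occupies 2 bytes.
Bytes at offsets 18..19: 35 E0.
In big-endian order the high byte comes first in memory.
The bytes are already most-significant first: 0x35E0.
0x35E0 = 13792.

13792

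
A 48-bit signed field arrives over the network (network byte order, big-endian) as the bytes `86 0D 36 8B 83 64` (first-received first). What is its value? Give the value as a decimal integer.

-134083668901020

Big-endian stores the most-significant byte at the lowest address.
The bytes are already most-significant first: 0x860D368B8364.
Top bit is set, so as a signed 48-bit value this is 0x860D368B8364 − 2^48 = -134083668901020.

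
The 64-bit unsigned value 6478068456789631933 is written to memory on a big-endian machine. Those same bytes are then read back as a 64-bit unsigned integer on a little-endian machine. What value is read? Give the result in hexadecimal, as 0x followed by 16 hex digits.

6478068456789631933 in 64-bit hexadecimal is 0x59E6B8F06D9BE3BD.
Stored big-endian, the bytes at ascending addresses are 59 E6 B8 F0 6D 9B E3 BD.
Read back as little-endian, the first byte is least significant, giving 0xBDE39B6DF0B8E659.

0xBDE39B6DF0B8E659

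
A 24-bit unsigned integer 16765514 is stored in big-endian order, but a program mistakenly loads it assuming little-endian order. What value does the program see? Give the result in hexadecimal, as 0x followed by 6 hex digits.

0x4AD2FF

16765514 in 24-bit hexadecimal is 0xFFD24A.
Stored big-endian, the bytes at ascending addresses are FF D2 4A.
Read back as little-endian, the first byte is least significant, giving 0x4AD2FF.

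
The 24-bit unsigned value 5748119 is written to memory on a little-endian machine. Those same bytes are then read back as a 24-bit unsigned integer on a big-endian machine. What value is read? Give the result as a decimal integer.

9942359

5748119 in 24-bit hexadecimal is 0x57B597.
Stored little-endian, the bytes at ascending addresses are 97 B5 57.
Read back as big-endian, the last byte is least significant, giving 0x97B557.
0x97B557 = 9942359.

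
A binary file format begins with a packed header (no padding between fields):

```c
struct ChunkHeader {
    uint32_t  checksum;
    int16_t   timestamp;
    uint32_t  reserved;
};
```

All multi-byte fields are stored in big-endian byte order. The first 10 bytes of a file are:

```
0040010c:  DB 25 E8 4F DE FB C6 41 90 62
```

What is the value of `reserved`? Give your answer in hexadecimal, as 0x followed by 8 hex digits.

0xC6419062

`reserved` follows `checksum` (4 B), `timestamp` (2 B), so it starts at offset 4 + 2 = 6 and occupies 4 bytes.
Bytes at offsets 6..9: C6 41 90 62.
Big-endian: lowest address holds the most-significant byte.
The bytes are already most-significant first: 0xC6419062.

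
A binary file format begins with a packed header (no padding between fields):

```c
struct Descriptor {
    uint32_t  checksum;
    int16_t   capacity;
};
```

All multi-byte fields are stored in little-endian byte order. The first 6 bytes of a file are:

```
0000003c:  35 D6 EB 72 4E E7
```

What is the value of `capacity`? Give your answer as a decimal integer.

`capacity` follows `checksum` (4 bytes), so it starts at byte offset 4 and occupies 2 bytes.
Bytes at offsets 4..5: 4E E7.
Little-endian stores the least-significant byte at the lowest address.
Reassemble most-significant byte first: E7 4E → 0xE74E.
Top bit is set, so as a signed 16-bit value this is 0xE74E − 2^16 = -6322.

-6322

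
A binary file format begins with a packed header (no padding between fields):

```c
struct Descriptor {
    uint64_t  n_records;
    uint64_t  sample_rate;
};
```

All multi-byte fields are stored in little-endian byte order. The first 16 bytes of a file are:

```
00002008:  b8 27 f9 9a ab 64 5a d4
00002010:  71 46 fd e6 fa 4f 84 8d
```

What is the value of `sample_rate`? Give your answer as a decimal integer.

10197363395309422193

`sample_rate` follows `n_records` (8 bytes), so it starts at byte offset 8 and occupies 8 bytes.
Bytes at offsets 8..15: 71 46 FD E6 FA 4F 84 8D.
In little-endian order the low byte comes first in memory.
Reassemble most-significant byte first: 8D 84 4F FA E6 FD 46 71 → 0x8D844FFAE6FD4671.
0x8D844FFAE6FD4671 = 10197363395309422193.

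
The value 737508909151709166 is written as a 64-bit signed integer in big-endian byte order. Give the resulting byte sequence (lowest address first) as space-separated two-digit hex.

0A 3C 28 72 04 AC 67 EE

737508909151709166 in hexadecimal, padded to 64 bits, is 0x0A3C287204AC67EE.
Split into bytes (most-significant first): 0A 3C 28 72 04 AC 67 EE.
Big-endian: lowest address holds the most-significant byte.
So the memory order matches the most-significant-first order: 0A 3C 28 72 04 AC 67 EE.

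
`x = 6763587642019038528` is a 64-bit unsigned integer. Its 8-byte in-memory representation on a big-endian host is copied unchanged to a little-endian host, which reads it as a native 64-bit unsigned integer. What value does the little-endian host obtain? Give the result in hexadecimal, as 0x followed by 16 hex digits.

0x4045C4192017DD5D

6763587642019038528 in 64-bit hexadecimal is 0x5DDD172019C44540.
Stored big-endian, the bytes at ascending addresses are 5D DD 17 20 19 C4 45 40.
Read back as little-endian, the first byte is least significant, giving 0x4045C4192017DD5D.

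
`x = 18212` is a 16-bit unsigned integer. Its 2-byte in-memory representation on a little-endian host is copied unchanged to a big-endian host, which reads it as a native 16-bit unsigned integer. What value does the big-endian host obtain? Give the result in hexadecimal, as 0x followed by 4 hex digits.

0x2447

18212 in 16-bit hexadecimal is 0x4724.
Stored little-endian, the bytes at ascending addresses are 24 47.
Read back as big-endian, the last byte is least significant, giving 0x2447.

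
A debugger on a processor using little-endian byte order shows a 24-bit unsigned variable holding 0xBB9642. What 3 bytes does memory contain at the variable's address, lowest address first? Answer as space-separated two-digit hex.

42 96 BB

Split into bytes (most-significant first): BB 96 42.
Little-endian: lowest address holds the least-significant byte.
So at ascending addresses the bytes are 42 96 BB.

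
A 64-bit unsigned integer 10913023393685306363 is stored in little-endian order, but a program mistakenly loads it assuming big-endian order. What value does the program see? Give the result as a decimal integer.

18157145866251039383

10913023393685306363 in 64-bit hexadecimal is 0x9772D8F4F623FBFB.
Stored little-endian, the bytes at ascending addresses are FB FB 23 F6 F4 D8 72 97.
Read back as big-endian, the last byte is least significant, giving 0xFBFB23F6F4D87297.
0xFBFB23F6F4D87297 = 18157145866251039383.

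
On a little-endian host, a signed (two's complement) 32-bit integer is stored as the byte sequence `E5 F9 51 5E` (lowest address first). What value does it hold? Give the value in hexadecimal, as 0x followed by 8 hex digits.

Little-endian: lowest address holds the least-significant byte.
Reassemble most-significant byte first: 5E 51 F9 E5 → 0x5E51F9E5.

0x5E51F9E5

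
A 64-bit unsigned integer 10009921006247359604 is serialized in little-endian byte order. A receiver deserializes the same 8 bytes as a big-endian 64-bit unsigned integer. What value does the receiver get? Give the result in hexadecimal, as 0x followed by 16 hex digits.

0x743418CF1E62EA8A

10009921006247359604 in 64-bit hexadecimal is 0x8AEA621ECF183474.
Stored little-endian, the bytes at ascending addresses are 74 34 18 CF 1E 62 EA 8A.
Read back as big-endian, the last byte is least significant, giving 0x743418CF1E62EA8A.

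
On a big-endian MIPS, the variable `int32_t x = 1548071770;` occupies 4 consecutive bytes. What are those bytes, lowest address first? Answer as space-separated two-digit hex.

5C 45 B3 5A

1548071770 in hexadecimal, padded to 32 bits, is 0x5C45B35A.
Split into bytes (most-significant first): 5C 45 B3 5A.
In big-endian order the high byte comes first in memory.
So the memory order matches the most-significant-first order: 5C 45 B3 5A.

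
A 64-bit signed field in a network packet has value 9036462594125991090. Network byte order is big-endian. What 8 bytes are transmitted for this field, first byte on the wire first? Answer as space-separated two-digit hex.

9036462594125991090 in hexadecimal, padded to 64 bits, is 0x7D67F6DA24FC0CB2.
Split into bytes (most-significant first): 7D 67 F6 DA 24 FC 0C B2.
Big-endian stores the most-significant byte at the lowest address.
So the memory order matches the most-significant-first order: 7D 67 F6 DA 24 FC 0C B2.

7D 67 F6 DA 24 FC 0C B2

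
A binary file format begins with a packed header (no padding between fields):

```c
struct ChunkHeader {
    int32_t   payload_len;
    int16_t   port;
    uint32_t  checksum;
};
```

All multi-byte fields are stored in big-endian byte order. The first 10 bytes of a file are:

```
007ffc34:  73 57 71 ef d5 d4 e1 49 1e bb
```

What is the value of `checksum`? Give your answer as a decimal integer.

3779665595

`checksum` follows `payload_len` (4 B), `port` (2 B), so it starts at offset 4 + 2 = 6 and occupies 4 bytes.
Bytes at offsets 6..9: E1 49 1E BB.
Big-endian stores the most-significant byte at the lowest address.
The bytes are already most-significant first: 0xE1491EBB.
0xE1491EBB = 3779665595.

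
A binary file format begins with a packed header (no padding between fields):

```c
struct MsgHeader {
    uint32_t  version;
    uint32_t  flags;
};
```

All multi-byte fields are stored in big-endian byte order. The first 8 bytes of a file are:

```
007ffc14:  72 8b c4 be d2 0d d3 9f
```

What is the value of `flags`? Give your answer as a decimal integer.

`flags` follows `version` (4 bytes), so it starts at byte offset 4 and occupies 4 bytes.
Bytes at offsets 4..7: D2 0D D3 9F.
Big-endian stores the most-significant byte at the lowest address.
The bytes are already most-significant first: 0xD20DD39F.
0xD20DD39F = 3524121503.

3524121503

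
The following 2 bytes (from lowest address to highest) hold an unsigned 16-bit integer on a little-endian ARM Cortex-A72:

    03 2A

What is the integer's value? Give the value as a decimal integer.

10755

Little-endian: lowest address holds the least-significant byte.
Reassemble most-significant byte first: 2A 03 → 0x2A03.
0x2A03 = 10755.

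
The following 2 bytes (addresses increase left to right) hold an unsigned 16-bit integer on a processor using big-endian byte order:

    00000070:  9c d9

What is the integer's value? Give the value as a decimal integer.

40153

Big-endian stores the most-significant byte at the lowest address.
The bytes are already most-significant first: 0x9CD9.
0x9CD9 = 40153.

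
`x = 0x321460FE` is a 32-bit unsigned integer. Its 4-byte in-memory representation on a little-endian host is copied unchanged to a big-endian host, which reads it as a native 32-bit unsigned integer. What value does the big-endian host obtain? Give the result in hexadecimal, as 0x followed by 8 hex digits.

0xFE601432

Stored little-endian, the bytes at ascending addresses are FE 60 14 32.
Read back as big-endian, the last byte is least significant, giving 0xFE601432.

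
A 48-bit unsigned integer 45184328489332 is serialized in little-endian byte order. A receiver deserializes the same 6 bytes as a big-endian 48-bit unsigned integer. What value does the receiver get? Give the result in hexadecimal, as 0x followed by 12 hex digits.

0x7459D94B1829

45184328489332 in 48-bit hexadecimal is 0x29184BD95974.
Stored little-endian, the bytes at ascending addresses are 74 59 D9 4B 18 29.
Read back as big-endian, the last byte is least significant, giving 0x7459D94B1829.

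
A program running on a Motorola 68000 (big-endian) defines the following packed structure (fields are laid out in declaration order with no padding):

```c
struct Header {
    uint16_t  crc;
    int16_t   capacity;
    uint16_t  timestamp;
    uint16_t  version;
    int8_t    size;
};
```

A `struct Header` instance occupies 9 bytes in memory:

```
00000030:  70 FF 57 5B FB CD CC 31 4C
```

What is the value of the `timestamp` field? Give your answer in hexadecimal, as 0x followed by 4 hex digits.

0xFBCD

`timestamp` follows `crc` (2 B), `capacity` (2 B), so it starts at offset 2 + 2 = 4 and occupies 2 bytes.
Bytes at offsets 4..5: FB CD.
In big-endian order the high byte comes first in memory.
The bytes are already most-significant first: 0xFBCD.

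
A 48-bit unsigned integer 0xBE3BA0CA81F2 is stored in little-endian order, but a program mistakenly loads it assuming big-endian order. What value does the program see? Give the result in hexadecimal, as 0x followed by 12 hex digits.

0xF281CAA03BBE

Stored little-endian, the bytes at ascending addresses are F2 81 CA A0 3B BE.
Read back as big-endian, the last byte is least significant, giving 0xF281CAA03BBE.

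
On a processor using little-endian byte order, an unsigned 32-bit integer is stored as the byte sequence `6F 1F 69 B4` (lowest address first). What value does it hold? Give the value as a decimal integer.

3026788207

In little-endian order the low byte comes first in memory.
Reassemble most-significant byte first: B4 69 1F 6F → 0xB4691F6F.
0xB4691F6F = 3026788207.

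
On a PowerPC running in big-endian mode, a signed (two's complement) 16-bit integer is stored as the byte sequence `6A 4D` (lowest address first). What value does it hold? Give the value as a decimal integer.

In big-endian order the high byte comes first in memory.
The bytes are already most-significant first: 0x6A4D.
0x6A4D = 27213.

27213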